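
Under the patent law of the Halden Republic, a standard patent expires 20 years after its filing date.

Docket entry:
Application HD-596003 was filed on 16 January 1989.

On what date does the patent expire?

Filing date + 20 years → 16 January 2009.

2009-01-16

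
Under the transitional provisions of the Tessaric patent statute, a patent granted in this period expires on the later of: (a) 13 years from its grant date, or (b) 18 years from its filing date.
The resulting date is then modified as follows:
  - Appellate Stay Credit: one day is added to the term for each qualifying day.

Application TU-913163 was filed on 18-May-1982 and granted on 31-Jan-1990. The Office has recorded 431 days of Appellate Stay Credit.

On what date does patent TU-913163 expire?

2004-04-06

(a) grant + 13 years → 31 January 2003.
(b) filing + 18 years → 18 May 2000.
Later of the two: 31 January 2003.
Appellate Stay Credit: +431 days → 6 April 2004.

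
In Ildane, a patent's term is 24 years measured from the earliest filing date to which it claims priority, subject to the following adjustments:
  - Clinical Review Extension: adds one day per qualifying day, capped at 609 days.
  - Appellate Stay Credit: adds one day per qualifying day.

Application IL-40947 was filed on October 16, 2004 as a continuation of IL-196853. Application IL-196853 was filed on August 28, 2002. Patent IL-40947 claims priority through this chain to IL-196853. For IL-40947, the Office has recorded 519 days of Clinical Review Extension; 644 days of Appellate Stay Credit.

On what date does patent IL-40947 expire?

Earliest priority filing: 28 August 2002.
Base term: 28 August 2002 + 24 years → 28 August 2026.
Clinical Review Extension: 519 days (within the 609-day cap) → +519 days → 29 January 2028.
Appellate Stay Credit: +644 days → 3 November 2029.

2029-11-03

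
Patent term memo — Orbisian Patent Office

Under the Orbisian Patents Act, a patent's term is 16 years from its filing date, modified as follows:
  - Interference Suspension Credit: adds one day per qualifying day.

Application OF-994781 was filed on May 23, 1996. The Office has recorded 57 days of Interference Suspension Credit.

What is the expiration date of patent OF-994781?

2012-07-19

Base term: filing date + 16 years → 23 May 2012.
Interference Suspension Credit: +57 days → 19 July 2012.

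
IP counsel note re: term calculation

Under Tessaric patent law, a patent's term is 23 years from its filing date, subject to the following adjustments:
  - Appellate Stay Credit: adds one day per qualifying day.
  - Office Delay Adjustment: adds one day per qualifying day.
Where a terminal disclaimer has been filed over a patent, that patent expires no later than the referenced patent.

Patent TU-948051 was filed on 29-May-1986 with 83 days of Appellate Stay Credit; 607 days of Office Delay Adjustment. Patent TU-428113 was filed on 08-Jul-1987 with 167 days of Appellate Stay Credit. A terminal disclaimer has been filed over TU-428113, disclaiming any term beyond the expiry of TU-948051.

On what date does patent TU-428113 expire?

December 22, 2010

Natural term of TU-428113:
  Base: filing + 23 years → 8 July 2010.
  Appellate Stay Credit: +167 days → 22 December 2010.
Expiry of referenced patent TU-948051:
  Base: filing + 23 years → 29 May 2009.
  Appellate Stay Credit: +83 days → 20 August 2009.
  Office Delay Adjustment: +607 days → 19 April 2011.
Terminal disclaimer: TU-428113 expires on the earlier of 22 December 2010 and 19 April 2011.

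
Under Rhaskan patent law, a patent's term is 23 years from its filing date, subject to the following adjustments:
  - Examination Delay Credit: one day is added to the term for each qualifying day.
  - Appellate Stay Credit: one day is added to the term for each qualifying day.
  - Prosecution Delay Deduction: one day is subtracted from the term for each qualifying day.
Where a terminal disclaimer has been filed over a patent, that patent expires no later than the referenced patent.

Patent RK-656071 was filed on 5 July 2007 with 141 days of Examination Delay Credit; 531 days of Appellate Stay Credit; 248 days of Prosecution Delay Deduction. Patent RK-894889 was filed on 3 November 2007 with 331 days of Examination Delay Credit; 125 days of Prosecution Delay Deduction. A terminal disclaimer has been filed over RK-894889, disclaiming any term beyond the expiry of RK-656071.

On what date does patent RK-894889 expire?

2031-05-28

Natural term of RK-894889:
  Base: filing + 23 years → 3 November 2030.
  Examination Delay Credit: +331 days → 30 September 2031.
  Prosecution Delay Deduction: −125 days → 28 May 2031.
Expiry of referenced patent RK-656071:
  Base: filing + 23 years → 5 July 2030.
  Examination Delay Credit: +141 days → 23 November 2030.
  Appellate Stay Credit: +531 days → 7 May 2032.
  Prosecution Delay Deduction: −248 days → 2 September 2031.
Terminal disclaimer: RK-894889 expires on the earlier of 28 May 2031 and 2 September 2031.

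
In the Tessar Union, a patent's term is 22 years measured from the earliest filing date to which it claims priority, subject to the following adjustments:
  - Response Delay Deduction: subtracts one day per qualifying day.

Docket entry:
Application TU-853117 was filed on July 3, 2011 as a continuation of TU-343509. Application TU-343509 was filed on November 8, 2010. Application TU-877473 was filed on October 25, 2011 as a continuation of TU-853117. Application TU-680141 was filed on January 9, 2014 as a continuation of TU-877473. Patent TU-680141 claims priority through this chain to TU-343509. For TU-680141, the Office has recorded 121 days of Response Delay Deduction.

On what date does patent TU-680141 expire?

July 10, 2032

Earliest priority filing: 8 November 2010.
Base term: 8 November 2010 + 22 years → 8 November 2032.
Response Delay Deduction: −121 days → 10 July 2032.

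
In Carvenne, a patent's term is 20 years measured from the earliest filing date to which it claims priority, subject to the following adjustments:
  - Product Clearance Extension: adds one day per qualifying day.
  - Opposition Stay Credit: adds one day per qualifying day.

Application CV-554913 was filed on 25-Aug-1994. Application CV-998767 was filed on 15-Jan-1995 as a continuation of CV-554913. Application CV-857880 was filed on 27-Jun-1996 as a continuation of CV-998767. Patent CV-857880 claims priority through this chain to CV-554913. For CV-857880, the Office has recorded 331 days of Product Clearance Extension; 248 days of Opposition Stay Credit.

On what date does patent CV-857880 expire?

Earliest priority filing: 25 August 1994.
Base term: 25 August 1994 + 20 years → 25 August 2014.
Product Clearance Extension: +331 days → 22 July 2015.
Opposition Stay Credit: +248 days → 26 March 2016.

2016-03-26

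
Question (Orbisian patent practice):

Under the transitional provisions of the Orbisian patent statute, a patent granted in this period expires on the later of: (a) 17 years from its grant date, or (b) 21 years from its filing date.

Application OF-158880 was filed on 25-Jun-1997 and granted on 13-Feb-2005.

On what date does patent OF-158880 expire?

(a) grant + 17 years → 13 February 2022.
(b) filing + 21 years → 25 June 2018.
Later of the two: 13 February 2022.

2022-02-13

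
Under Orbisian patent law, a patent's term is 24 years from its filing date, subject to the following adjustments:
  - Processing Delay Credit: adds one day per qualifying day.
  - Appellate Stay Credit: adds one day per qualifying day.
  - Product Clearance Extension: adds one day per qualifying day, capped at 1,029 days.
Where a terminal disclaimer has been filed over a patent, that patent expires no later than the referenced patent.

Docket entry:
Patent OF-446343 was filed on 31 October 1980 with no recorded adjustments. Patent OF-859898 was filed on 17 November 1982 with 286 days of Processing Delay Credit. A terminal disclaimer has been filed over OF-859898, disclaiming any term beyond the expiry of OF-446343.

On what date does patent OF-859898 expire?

October 31, 2004

Natural term of OF-859898:
  Base: filing + 24 years → 17 November 2006.
  Processing Delay Credit: +286 days → 30 August 2007.
Expiry of referenced patent OF-446343:
  Base: filing + 24 years → 31 October 2004.
Terminal disclaimer: OF-859898 expires on the earlier of 30 August 2007 and 31 October 2004.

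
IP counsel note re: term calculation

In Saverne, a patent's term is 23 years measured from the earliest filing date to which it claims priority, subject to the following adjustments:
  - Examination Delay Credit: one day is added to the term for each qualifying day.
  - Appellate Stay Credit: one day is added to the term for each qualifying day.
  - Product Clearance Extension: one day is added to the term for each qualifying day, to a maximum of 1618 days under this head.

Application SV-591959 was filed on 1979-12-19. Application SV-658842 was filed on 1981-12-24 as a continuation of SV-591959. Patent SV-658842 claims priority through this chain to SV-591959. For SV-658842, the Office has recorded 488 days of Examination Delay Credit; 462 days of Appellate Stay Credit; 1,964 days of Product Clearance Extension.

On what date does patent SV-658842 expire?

2009-12-30

Earliest priority filing: 19 December 1979.
Base term: 19 December 1979 + 23 years → 19 December 2002.
Examination Delay Credit: +488 days → 20 April 2004.
Appellate Stay Credit: +462 days → 26 July 2005.
Product Clearance Extension: 1964 days claimed exceeds the 1618-day cap, so +1618 days → 30 December 2009.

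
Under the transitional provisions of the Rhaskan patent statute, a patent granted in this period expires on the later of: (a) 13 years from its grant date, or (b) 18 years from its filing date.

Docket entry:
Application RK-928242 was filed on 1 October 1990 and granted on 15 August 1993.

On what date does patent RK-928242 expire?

(a) grant + 13 years → 15 August 2006.
(b) filing + 18 years → 1 October 2008.
Later of the two: 1 October 2008.

October 1, 2008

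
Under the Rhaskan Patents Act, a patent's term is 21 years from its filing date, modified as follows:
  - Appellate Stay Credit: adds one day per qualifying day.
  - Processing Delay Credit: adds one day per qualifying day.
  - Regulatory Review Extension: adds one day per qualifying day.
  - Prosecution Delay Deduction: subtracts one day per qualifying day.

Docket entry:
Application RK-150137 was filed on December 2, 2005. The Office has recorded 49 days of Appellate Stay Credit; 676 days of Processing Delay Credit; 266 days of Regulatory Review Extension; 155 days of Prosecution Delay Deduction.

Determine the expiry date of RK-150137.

March 17, 2029

Base term: filing date + 21 years → 2 December 2026.
Appellate Stay Credit: +49 days → 20 January 2027.
Processing Delay Credit: +676 days → 26 November 2028.
Regulatory Review Extension: +266 days → 19 August 2029.
Prosecution Delay Deduction: −155 days → 17 March 2029.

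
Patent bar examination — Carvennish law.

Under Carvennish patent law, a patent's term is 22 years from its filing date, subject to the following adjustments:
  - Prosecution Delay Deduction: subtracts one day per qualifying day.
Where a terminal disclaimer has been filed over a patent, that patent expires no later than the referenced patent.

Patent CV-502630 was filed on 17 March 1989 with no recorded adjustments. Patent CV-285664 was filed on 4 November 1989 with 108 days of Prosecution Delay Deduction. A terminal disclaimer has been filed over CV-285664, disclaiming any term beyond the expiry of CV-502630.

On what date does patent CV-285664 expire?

2011-03-17

Natural term of CV-285664:
  Base: filing + 22 years → 4 November 2011.
  Prosecution Delay Deduction: −108 days → 19 July 2011.
Expiry of referenced patent CV-502630:
  Base: filing + 22 years → 17 March 2011.
Terminal disclaimer: CV-285664 expires on the earlier of 19 July 2011 and 17 March 2011.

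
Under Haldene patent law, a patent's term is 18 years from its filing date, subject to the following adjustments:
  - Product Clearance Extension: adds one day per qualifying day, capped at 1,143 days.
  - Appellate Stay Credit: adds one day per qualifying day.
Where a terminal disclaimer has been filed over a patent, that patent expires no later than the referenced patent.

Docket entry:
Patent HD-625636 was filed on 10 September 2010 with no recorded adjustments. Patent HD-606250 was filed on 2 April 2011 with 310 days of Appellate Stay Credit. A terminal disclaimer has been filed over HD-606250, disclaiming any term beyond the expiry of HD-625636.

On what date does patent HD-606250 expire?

Natural term of HD-606250:
  Base: filing + 18 years → 2 April 2029.
  Appellate Stay Credit: +310 days → 6 February 2030.
Expiry of referenced patent HD-625636:
  Base: filing + 18 years → 10 September 2028.
Terminal disclaimer: HD-606250 expires on the earlier of 6 February 2030 and 10 September 2028.

2028-09-10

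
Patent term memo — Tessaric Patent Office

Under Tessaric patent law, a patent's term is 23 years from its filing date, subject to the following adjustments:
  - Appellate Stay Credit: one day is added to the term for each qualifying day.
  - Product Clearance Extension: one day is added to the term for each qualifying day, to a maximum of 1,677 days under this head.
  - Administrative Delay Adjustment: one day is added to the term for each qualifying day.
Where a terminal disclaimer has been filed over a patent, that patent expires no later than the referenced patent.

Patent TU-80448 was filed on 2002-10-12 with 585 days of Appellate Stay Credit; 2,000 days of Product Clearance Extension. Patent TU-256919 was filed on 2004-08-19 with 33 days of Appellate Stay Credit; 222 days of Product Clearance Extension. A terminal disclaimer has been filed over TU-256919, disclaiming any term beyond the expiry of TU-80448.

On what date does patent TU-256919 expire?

2028-04-30

Natural term of TU-256919:
  Base: filing + 23 years → 19 August 2027.
  Appellate Stay Credit: +33 days → 21 September 2027.
  Product Clearance Extension: 222 days (within the 1677-day cap) → +222 days → 30 April 2028.
Expiry of referenced patent TU-80448:
  Base: filing + 23 years → 12 October 2025.
  Appellate Stay Credit: +585 days → 20 May 2027.
  Product Clearance Extension: 2000 days claimed exceeds the 1677-day cap, so +1677 days → 22 December 2031.
Terminal disclaimer: TU-256919 expires on the earlier of 30 April 2028 and 22 December 2031.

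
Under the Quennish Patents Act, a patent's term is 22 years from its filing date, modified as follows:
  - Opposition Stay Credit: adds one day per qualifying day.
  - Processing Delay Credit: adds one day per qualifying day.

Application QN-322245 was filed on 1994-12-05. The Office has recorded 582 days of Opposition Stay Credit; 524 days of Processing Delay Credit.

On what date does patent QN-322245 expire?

Base term: filing date + 22 years → 5 December 2016.
Opposition Stay Credit: +582 days → 10 July 2018.
Processing Delay Credit: +524 days → 16 December 2019.

December 16, 2019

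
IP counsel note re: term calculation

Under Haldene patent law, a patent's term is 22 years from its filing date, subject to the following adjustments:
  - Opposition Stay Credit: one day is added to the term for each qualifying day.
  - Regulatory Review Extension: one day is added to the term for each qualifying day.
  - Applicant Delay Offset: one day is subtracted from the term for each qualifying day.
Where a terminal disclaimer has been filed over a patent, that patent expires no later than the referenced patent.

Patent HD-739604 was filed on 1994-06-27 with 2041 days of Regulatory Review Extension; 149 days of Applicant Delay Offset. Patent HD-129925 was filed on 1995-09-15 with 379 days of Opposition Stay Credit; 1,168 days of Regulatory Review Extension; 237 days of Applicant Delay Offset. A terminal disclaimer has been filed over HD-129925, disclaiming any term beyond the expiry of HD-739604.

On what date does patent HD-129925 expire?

Natural term of HD-129925:
  Base: filing + 22 years → 15 September 2017.
  Opposition Stay Credit: +379 days → 29 September 2018.
  Regulatory Review Extension: +1168 days → 10 December 2021.
  Applicant Delay Offset: −237 days → 17 April 2021.
Expiry of referenced patent HD-739604:
  Base: filing + 22 years → 27 June 2016.
  Regulatory Review Extension: +2041 days → 28 January 2022.
  Applicant Delay Offset: −149 days → 1 September 2021.
Terminal disclaimer: HD-129925 expires on the earlier of 17 April 2021 and 1 September 2021.

April 17, 2021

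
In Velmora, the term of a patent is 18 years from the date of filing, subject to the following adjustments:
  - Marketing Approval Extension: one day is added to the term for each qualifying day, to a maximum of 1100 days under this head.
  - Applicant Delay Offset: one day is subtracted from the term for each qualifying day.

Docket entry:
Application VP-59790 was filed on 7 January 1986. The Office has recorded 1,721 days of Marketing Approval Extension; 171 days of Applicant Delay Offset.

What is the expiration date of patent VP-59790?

2006-07-24

Base term: filing date + 18 years → 7 January 2004.
Marketing Approval Extension: 1721 days claimed exceeds the 1100-day cap, so +1100 days → 11 January 2007.
Applicant Delay Offset: −171 days → 24 July 2006.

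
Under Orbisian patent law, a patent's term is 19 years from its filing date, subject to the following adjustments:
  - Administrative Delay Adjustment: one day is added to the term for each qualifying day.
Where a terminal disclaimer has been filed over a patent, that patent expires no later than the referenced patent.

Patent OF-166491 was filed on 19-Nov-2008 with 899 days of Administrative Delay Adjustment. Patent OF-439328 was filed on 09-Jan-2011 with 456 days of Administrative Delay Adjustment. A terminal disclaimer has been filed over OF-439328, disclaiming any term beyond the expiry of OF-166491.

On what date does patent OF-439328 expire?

2030-05-06

Natural term of OF-439328:
  Base: filing + 19 years → 9 January 2030.
  Administrative Delay Adjustment: +456 days → 10 April 2031.
Expiry of referenced patent OF-166491:
  Base: filing + 19 years → 19 November 2027.
  Administrative Delay Adjustment: +899 days → 6 May 2030.
Terminal disclaimer: OF-439328 expires on the earlier of 10 April 2031 and 6 May 2030.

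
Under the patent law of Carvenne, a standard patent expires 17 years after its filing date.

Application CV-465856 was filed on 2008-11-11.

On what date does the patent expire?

2025-11-11

Filing date + 17 years → 11 November 2025.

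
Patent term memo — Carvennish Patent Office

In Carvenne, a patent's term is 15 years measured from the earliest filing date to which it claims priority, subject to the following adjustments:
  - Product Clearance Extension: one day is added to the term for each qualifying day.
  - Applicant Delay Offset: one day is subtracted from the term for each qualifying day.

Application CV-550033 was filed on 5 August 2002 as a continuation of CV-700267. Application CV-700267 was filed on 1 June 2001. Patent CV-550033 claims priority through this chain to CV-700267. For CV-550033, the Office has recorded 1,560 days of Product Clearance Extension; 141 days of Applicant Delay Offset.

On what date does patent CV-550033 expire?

April 20, 2020

Earliest priority filing: 1 June 2001.
Base term: 1 June 2001 + 15 years → 1 June 2016.
Product Clearance Extension: +1560 days → 8 September 2020.
Applicant Delay Offset: −141 days → 20 April 2020.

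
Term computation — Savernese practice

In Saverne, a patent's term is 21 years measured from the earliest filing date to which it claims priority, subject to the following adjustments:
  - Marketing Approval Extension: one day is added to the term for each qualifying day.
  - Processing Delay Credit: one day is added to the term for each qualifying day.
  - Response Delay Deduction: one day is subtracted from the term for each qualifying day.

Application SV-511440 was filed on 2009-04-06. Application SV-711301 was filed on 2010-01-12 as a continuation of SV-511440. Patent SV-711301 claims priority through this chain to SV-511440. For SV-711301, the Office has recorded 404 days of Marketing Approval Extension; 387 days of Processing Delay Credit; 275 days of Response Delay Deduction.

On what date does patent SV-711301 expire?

Earliest priority filing: 6 April 2009.
Base term: 6 April 2009 + 21 years → 6 April 2030.
Marketing Approval Extension: +404 days → 15 May 2031.
Processing Delay Credit: +387 days → 5 June 2032.
Response Delay Deduction: −275 days → 4 September 2031.

2031-09-04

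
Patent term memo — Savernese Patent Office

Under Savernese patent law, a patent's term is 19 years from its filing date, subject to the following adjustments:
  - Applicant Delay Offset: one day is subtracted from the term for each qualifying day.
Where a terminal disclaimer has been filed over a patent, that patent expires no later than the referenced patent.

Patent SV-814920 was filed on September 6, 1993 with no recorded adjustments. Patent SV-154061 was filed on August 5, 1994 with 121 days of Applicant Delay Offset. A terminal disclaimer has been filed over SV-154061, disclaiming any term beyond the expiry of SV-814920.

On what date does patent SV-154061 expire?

Natural term of SV-154061:
  Base: filing + 19 years → 5 August 2013.
  Applicant Delay Offset: −121 days → 6 April 2013.
Expiry of referenced patent SV-814920:
  Base: filing + 19 years → 6 September 2012.
Terminal disclaimer: SV-154061 expires on the earlier of 6 April 2013 and 6 September 2012.

September 6, 2012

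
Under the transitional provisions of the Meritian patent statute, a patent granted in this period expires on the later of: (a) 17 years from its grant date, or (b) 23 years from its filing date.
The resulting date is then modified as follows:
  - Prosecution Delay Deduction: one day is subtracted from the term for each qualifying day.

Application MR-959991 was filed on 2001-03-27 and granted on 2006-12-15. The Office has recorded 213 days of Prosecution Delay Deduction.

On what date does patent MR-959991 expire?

2023-08-27

(a) grant + 17 years → 15 December 2023.
(b) filing + 23 years → 27 March 2024.
Later of the two: 27 March 2024.
Prosecution Delay Deduction: −213 days → 27 August 2023.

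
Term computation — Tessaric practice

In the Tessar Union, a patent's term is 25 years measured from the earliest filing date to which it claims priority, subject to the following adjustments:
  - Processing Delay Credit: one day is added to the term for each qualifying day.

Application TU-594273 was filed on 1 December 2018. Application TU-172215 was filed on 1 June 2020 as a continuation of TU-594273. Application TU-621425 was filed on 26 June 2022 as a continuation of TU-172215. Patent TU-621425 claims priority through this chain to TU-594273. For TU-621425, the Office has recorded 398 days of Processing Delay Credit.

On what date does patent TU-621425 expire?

Earliest priority filing: 1 December 2018.
Base term: 1 December 2018 + 25 years → 1 December 2043.
Processing Delay Credit: +398 days → 2 January 2045.

2045-01-02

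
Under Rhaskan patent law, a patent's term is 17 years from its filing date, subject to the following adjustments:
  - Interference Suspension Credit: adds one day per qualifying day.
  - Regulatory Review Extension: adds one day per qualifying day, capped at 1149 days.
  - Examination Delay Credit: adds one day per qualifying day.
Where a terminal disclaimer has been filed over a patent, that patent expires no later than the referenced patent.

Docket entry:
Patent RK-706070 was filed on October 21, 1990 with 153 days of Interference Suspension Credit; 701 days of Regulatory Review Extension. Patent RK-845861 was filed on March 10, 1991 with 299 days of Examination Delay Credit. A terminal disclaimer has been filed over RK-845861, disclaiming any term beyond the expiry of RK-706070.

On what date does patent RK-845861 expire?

Natural term of RK-845861:
  Base: filing + 17 years → 10 March 2008.
  Examination Delay Credit: +299 days → 3 January 2009.
Expiry of referenced patent RK-706070:
  Base: filing + 17 years → 21 October 2007.
  Interference Suspension Credit: +153 days → 22 March 2008.
  Regulatory Review Extension: 701 days (within the 1149-day cap) → +701 days → 21 February 2010.
Terminal disclaimer: RK-845861 expires on the earlier of 3 January 2009 and 21 February 2010.

2009-01-03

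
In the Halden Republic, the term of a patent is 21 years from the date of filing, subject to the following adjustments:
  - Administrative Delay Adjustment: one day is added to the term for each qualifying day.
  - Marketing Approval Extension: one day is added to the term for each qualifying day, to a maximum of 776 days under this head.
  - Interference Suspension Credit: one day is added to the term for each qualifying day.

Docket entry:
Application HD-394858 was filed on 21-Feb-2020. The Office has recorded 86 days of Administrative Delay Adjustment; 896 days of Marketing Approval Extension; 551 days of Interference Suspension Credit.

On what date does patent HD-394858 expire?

Base term: filing date + 21 years → 21 February 2041.
Administrative Delay Adjustment: +86 days → 18 May 2041.
Marketing Approval Extension: 896 days claimed exceeds the 776-day cap, so +776 days → 3 July 2043.
Interference Suspension Credit: +551 days → 4 January 2045.

January 4, 2045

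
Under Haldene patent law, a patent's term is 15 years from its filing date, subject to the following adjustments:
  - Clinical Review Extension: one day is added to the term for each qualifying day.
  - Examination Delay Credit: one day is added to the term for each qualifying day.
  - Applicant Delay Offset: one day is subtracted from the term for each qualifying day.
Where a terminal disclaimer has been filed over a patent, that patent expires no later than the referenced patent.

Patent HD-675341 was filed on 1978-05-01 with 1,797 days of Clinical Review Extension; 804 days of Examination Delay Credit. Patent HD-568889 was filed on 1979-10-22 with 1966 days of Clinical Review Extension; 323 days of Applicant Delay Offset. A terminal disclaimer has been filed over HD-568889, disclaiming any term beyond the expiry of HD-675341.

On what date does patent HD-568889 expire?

April 22, 1999

Natural term of HD-568889:
  Base: filing + 15 years → 22 October 1994.
  Clinical Review Extension: +1966 days → 10 March 2000.
  Applicant Delay Offset: −323 days → 22 April 1999.
Expiry of referenced patent HD-675341:
  Base: filing + 15 years → 1 May 1993.
  Clinical Review Extension: +1797 days → 2 April 1998.
  Examination Delay Credit: +804 days → 14 June 2000.
Terminal disclaimer: HD-568889 expires on the earlier of 22 April 1999 and 14 June 2000.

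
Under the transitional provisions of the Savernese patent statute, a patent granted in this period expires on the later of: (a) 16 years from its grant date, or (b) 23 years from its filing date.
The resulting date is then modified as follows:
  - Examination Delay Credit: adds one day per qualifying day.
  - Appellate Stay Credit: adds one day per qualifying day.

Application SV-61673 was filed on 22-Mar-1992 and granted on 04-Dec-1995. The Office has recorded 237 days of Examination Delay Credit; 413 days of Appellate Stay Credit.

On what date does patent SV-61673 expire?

December 31, 2016

(a) grant + 16 years → 4 December 2011.
(b) filing + 23 years → 22 March 2015.
Later of the two: 22 March 2015.
Examination Delay Credit: +237 days → 14 November 2015.
Appellate Stay Credit: +413 days → 31 December 2016.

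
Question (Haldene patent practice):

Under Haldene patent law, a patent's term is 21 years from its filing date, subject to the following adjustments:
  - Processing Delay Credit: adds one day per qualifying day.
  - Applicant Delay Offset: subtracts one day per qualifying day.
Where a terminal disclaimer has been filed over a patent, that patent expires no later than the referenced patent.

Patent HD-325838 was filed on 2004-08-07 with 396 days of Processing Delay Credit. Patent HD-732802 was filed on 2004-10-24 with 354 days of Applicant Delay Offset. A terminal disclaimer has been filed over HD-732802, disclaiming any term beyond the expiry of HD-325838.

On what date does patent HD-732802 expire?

November 4, 2024

Natural term of HD-732802:
  Base: filing + 21 years → 24 October 2025.
  Applicant Delay Offset: −354 days → 4 November 2024.
Expiry of referenced patent HD-325838:
  Base: filing + 21 years → 7 August 2025.
  Processing Delay Credit: +396 days → 7 September 2026.
Terminal disclaimer: HD-732802 expires on the earlier of 4 November 2024 and 7 September 2026.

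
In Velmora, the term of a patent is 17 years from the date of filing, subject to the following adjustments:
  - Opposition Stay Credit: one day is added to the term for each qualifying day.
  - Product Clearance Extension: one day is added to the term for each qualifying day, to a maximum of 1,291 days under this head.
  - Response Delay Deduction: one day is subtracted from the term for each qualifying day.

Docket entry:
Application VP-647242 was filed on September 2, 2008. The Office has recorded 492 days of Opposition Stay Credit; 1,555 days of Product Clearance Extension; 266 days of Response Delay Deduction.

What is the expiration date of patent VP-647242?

Base term: filing date + 17 years → 2 September 2025.
Opposition Stay Credit: +492 days → 7 January 2027.
Product Clearance Extension: 1555 days claimed exceeds the 1291-day cap, so +1291 days → 21 July 2030.
Response Delay Deduction: −266 days → 28 October 2029.

2029-10-28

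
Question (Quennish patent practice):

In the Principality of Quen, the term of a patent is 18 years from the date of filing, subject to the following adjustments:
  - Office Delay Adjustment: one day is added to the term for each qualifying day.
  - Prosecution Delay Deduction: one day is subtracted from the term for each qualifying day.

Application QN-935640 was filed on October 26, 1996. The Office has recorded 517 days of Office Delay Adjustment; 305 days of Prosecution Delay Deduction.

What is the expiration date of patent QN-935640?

May 26, 2015

Base term: filing date + 18 years → 26 October 2014.
Office Delay Adjustment: +517 days → 26 March 2016.
Prosecution Delay Deduction: −305 days → 26 May 2015.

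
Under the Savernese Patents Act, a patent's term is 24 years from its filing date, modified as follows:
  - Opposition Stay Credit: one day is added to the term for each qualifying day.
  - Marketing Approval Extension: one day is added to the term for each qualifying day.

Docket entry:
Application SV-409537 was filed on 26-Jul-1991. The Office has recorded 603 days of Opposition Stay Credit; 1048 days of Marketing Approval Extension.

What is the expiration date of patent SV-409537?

February 1, 2020

Base term: filing date + 24 years → 26 July 2015.
Opposition Stay Credit: +603 days → 20 March 2017.
Marketing Approval Extension: +1048 days → 1 February 2020.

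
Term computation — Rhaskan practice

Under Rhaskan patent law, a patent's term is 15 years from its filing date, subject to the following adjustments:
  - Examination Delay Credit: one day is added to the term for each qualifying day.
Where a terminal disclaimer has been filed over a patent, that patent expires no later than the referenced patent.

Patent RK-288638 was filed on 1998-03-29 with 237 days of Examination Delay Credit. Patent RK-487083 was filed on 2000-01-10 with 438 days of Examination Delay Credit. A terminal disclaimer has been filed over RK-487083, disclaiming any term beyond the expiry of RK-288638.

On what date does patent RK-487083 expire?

November 21, 2013

Natural term of RK-487083:
  Base: filing + 15 years → 10 January 2015.
  Examination Delay Credit: +438 days → 23 March 2016.
Expiry of referenced patent RK-288638:
  Base: filing + 15 years → 29 March 2013.
  Examination Delay Credit: +237 days → 21 November 2013.
Terminal disclaimer: RK-487083 expires on the earlier of 23 March 2016 and 21 November 2013.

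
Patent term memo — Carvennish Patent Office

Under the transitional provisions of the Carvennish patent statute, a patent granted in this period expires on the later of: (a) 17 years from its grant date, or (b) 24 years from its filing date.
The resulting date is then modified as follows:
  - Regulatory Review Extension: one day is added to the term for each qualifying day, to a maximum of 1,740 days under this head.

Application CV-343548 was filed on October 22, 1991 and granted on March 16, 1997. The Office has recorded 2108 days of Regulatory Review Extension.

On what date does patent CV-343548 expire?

(a) grant + 17 years → 16 March 2014.
(b) filing + 24 years → 22 October 2015.
Later of the two: 22 October 2015.
Regulatory Review Extension: 2108 days claimed exceeds the 1740-day cap, so +1740 days → 27 July 2020.

2020-07-27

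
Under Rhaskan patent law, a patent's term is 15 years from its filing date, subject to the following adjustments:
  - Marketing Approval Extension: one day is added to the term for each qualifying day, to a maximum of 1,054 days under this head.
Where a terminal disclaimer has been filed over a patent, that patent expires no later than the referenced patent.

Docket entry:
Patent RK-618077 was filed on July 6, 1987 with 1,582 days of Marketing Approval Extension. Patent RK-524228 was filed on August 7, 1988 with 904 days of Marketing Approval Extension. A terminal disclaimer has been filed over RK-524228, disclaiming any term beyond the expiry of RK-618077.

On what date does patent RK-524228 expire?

Natural term of RK-524228:
  Base: filing + 15 years → 7 August 2003.
  Marketing Approval Extension: 904 days (within the 1054-day cap) → +904 days → 27 January 2006.
Expiry of referenced patent RK-618077:
  Base: filing + 15 years → 6 July 2002.
  Marketing Approval Extension: 1582 days claimed exceeds the 1054-day cap, so +1054 days → 25 May 2005.
Terminal disclaimer: RK-524228 expires on the earlier of 27 January 2006 and 25 May 2005.

2005-05-25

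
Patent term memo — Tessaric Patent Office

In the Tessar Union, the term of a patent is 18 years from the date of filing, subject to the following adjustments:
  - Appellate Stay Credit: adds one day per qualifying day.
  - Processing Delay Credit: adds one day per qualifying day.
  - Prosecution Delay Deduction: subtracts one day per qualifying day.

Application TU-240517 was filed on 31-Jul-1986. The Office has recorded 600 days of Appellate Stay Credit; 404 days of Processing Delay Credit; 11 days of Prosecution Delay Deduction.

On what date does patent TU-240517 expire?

Base term: filing date + 18 years → 31 July 2004.
Appellate Stay Credit: +600 days → 23 March 2006.
Processing Delay Credit: +404 days → 1 May 2007.
Prosecution Delay Deduction: −11 days → 20 April 2007.

2007-04-20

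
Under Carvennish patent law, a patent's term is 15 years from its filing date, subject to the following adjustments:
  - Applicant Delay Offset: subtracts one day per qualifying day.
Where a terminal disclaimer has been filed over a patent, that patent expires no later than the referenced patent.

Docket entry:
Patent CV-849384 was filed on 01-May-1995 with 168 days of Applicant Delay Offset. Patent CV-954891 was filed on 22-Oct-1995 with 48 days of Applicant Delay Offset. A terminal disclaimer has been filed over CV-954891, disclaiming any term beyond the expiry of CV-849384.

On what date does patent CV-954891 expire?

Natural term of CV-954891:
  Base: filing + 15 years → 22 October 2010.
  Applicant Delay Offset: −48 days → 4 September 2010.
Expiry of referenced patent CV-849384:
  Base: filing + 15 years → 1 May 2010.
  Applicant Delay Offset: −168 days → 14 November 2009.
Terminal disclaimer: CV-954891 expires on the earlier of 4 September 2010 and 14 November 2009.

2009-11-14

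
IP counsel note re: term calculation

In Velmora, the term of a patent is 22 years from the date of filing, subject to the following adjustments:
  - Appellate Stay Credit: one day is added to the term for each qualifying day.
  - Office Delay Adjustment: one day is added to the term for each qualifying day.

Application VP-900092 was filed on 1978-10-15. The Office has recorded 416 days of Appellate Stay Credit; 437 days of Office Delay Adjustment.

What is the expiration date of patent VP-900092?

Base term: filing date + 22 years → 15 October 2000.
Appellate Stay Credit: +416 days → 5 December 2001.
Office Delay Adjustment: +437 days → 15 February 2003.

February 15, 2003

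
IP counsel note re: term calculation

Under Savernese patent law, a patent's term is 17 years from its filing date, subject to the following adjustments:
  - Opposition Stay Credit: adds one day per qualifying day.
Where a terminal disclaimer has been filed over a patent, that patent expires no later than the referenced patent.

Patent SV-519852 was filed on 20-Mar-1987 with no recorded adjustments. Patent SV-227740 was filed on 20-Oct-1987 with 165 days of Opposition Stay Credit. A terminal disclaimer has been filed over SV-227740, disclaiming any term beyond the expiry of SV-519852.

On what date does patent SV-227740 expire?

Natural term of SV-227740:
  Base: filing + 17 years → 20 October 2004.
  Opposition Stay Credit: +165 days → 3 April 2005.
Expiry of referenced patent SV-519852:
  Base: filing + 17 years → 20 March 2004.
Terminal disclaimer: SV-227740 expires on the earlier of 3 April 2005 and 20 March 2004.

2004-03-20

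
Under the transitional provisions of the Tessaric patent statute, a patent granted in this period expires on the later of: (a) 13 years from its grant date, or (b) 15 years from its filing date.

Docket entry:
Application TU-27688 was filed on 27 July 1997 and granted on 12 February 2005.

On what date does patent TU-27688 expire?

(a) grant + 13 years → 12 February 2018.
(b) filing + 15 years → 27 July 2012.
Later of the two: 12 February 2018.

2018-02-12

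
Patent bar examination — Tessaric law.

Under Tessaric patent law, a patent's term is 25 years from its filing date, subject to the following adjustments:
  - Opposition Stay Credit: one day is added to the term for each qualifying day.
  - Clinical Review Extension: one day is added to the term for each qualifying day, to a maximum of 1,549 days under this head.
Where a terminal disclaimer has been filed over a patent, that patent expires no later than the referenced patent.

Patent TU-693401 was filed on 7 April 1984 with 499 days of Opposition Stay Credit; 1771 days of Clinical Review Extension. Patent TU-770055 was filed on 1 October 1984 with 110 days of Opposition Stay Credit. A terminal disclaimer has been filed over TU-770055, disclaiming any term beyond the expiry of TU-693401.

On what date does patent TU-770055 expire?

Natural term of TU-770055:
  Base: filing + 25 years → 1 October 2009.
  Opposition Stay Credit: +110 days → 19 January 2010.
Expiry of referenced patent TU-693401:
  Base: filing + 25 years → 7 April 2009.
  Opposition Stay Credit: +499 days → 19 August 2010.
  Clinical Review Extension: 1771 days claimed exceeds the 1549-day cap, so +1549 days → 15 November 2014.
Terminal disclaimer: TU-770055 expires on the earlier of 19 January 2010 and 15 November 2014.

2010-01-19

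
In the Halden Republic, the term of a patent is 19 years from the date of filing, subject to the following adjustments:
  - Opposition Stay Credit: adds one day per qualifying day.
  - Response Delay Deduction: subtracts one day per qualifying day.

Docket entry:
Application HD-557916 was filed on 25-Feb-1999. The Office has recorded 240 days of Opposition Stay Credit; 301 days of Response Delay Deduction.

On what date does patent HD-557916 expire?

December 26, 2017

Base term: filing date + 19 years → 25 February 2018.
Opposition Stay Credit: +240 days → 23 October 2018.
Response Delay Deduction: −301 days → 26 December 2017.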